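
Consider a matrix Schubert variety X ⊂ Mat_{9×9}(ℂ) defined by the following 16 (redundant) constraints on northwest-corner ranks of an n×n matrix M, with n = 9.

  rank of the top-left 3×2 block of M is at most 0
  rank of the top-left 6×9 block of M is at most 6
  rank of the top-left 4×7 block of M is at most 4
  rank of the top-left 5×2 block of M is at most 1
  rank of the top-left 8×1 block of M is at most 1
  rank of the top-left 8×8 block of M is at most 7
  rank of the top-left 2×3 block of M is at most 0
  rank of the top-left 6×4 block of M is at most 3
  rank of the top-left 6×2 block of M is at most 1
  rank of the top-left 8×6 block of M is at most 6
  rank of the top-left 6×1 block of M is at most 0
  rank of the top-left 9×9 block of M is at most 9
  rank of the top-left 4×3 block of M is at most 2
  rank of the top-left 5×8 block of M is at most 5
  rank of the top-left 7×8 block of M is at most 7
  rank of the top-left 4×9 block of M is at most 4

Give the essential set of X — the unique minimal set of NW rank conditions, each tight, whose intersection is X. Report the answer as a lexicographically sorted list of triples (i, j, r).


Recovering R(i,j) via the rank-extension bound from the 16 conditions:

  0 0 0 1 1 1 1 1 1
  0 0 0 1 2 2 2 2 2
  0 0 1 2 3 3 3 3 3
  0 1 2 3 4 4 4 4 4
  0 1 2 3 4 5 5 5 5
  0 1 2 3 4 5 6 6 6
  1 2 3 4 5 6 7 7 7
  1 2 3 4 5 6 7 7 8
  1 2 3 4 5 6 7 8 9

so w = (4, 5, 3, 2, 6, 7, 1, 9, 8).

|D(w)|=12, |Ess(w)|=4:

[(2, 3, 0), (3, 2, 0), (6, 1, 0), (8, 8, 7)]


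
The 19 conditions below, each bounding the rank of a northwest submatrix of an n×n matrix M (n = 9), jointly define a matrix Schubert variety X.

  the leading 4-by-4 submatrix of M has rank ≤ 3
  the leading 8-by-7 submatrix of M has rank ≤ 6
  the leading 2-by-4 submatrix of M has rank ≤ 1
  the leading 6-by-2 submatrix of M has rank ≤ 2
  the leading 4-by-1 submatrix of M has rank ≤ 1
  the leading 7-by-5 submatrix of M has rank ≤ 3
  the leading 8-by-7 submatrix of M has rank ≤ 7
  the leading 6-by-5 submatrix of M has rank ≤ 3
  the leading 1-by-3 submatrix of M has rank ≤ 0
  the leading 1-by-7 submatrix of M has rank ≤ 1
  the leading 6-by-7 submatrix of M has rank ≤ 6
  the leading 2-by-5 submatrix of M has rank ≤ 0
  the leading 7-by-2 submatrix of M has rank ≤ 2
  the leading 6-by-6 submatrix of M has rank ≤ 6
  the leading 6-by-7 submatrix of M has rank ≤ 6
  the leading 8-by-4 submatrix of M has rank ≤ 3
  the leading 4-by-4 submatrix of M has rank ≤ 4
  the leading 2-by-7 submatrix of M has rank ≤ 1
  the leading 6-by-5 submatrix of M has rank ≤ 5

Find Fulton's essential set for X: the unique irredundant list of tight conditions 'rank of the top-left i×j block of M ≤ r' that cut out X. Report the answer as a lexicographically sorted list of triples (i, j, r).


Recovering R(i,j) via the rank-extension bound from the 19 conditions:

  i=1: 0  0  0  0  0  1  1  1  1
  i=2: 0  0  0  0  0  1  1  2  2
  i=3: 1  1  1  1  1  2  2  3  3
  i=4: 1  2  2  2  2  3  3  4  4
  i=5: 1  2  3  3  3  4  4  5  5
  i=6: 1  2  3  3  3  4  5  6  6
  i=7: 1  2  3  3  3  4  5  6  7
  i=8: 1  2  3  3  4  5  6  7  8
  i=9: 1  2  3  4  5  6  7  8  9

so w = (6, 8, 1, 2, 3, 7, 9, 5, 4).

Rothe diagram D(w) (16 cells), 4 SE-corners (essential conditions):

[(2, 5, 0), (2, 7, 1), (7, 5, 3), (8, 4, 3)]


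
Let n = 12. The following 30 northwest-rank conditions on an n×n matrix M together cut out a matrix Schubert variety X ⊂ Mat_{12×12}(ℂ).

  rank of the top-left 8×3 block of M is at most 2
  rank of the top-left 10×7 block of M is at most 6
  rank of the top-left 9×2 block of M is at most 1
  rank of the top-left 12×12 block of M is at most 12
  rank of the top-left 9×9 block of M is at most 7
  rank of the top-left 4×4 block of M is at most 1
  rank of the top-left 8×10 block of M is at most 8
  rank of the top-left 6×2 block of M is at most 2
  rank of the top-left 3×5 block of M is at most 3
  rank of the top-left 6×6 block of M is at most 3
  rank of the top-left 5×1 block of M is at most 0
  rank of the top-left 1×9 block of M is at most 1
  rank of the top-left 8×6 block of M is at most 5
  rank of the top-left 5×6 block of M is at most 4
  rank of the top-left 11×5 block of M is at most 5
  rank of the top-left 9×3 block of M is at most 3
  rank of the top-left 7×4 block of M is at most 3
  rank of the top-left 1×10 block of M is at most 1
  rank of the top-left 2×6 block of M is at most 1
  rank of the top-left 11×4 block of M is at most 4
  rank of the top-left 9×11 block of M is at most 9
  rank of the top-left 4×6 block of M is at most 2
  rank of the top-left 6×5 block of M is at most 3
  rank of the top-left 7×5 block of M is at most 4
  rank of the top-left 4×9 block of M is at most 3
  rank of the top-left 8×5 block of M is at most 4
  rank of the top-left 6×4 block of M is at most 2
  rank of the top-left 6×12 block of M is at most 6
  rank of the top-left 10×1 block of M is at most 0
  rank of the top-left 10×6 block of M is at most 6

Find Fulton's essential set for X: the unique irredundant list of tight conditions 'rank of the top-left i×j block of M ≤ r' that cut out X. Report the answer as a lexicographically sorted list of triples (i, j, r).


Rank table r_w(12×12) implied by the 30 constraints:

  row 1: 0, 1, 1, 1, 1, 1, 1, 1, 1, 1, 1, 1
  row 2: 0, 1, 1, 1, 1, 1, 2, 2, 2, 2, 2, 2
  row 3: 0, 1, 1, 1, 2, 2, 3, 3, 3, 3, 3, 3
  row 4: 0, 1, 1, 1, 2, 2, 3, 3, 3, 4, 4, 4
  row 5: 0, 1, 2, 2, 3, 3, 4, 4, 4, 5, 5, 5
  row 6: 0, 1, 2, 2, 3, 3, 4, 5, 5, 6, 6, 6
  row 7: 0, 1, 2, 3, 4, 4, 5, 6, 6, 7, 7, 7
  row 8: 0, 1, 2, 3, 4, 5, 6, 7, 7, 8, 8, 8
  row 9: 0, 1, 2, 3, 4, 5, 6, 7, 7, 8, 9, 9
  row 10: 0, 1, 2, 3, 4, 5, 6, 7, 8, 9, 10, 10
  row 11: 1, 2, 3, 4, 5, 6, 7, 8, 9, 10, 11, 11
  row 12: 1, 2, 3, 4, 5, 6, 7, 8, 9, 10, 11, 12

the unique w with this rank table is (2, 7, 5, 10, 3, 8, 4, 6, 11, 9, 1, 12).

ℓ(w)=24; the 8 essential cells (i,j,r):

[(2, 6, 1), (4, 4, 1), (4, 6, 2), (4, 9, 3), (6, 4, 2), (6, 6, 3), (9, 9, 7), (10, 1, 0)]


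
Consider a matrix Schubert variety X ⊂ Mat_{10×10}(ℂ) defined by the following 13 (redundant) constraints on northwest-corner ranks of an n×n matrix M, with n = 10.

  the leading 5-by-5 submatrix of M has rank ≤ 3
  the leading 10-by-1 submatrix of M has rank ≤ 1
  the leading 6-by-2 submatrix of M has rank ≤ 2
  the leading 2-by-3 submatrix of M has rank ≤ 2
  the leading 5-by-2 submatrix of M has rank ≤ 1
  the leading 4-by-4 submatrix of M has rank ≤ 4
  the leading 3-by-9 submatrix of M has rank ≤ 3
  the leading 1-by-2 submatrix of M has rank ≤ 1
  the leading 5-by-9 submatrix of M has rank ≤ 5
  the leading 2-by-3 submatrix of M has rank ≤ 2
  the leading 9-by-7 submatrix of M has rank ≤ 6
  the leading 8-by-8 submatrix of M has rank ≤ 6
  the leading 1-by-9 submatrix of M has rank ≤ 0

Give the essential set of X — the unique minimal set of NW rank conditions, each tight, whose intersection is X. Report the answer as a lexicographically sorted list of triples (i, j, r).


Recovering R(i,j) via the rank-extension bound from the 13 conditions:

  row 1: 0 | 0 | 0 | 0 | 0 | 0 | 0 | 0 | 0 | 1
  row 2: 1 | 1 | 1 | 1 | 1 | 1 | 1 | 1 | 1 | 2
  row 3: 1 | 1 | 2 | 2 | 2 | 2 | 2 | 2 | 2 | 3
  row 4: 1 | 1 | 2 | 3 | 3 | 3 | 3 | 3 | 3 | 4
  row 5: 1 | 1 | 2 | 3 | 3 | 4 | 4 | 4 | 4 | 5
  row 6: 1 | 2 | 3 | 4 | 4 | 5 | 5 | 5 | 5 | 6
  row 7: 1 | 2 | 3 | 4 | 5 | 6 | 6 | 6 | 6 | 7
  row 8: 1 | 2 | 3 | 4 | 5 | 6 | 6 | 6 | 7 | 8
  row 9: 1 | 2 | 3 | 4 | 5 | 6 | 6 | 7 | 8 | 9
  row 10: 1 | 2 | 3 | 4 | 5 | 6 | 7 | 8 | 9 | 10

second differences of R give the permutation w = (10, 1, 3, 4, 6, 2, 5, 9, 8, 7).

Rothe diagram D(w) (16 cells), 5 SE-corners (essential conditions):

[(1, 9, 0), (5, 2, 1), (5, 5, 3), (8, 8, 6), (9, 7, 6)]


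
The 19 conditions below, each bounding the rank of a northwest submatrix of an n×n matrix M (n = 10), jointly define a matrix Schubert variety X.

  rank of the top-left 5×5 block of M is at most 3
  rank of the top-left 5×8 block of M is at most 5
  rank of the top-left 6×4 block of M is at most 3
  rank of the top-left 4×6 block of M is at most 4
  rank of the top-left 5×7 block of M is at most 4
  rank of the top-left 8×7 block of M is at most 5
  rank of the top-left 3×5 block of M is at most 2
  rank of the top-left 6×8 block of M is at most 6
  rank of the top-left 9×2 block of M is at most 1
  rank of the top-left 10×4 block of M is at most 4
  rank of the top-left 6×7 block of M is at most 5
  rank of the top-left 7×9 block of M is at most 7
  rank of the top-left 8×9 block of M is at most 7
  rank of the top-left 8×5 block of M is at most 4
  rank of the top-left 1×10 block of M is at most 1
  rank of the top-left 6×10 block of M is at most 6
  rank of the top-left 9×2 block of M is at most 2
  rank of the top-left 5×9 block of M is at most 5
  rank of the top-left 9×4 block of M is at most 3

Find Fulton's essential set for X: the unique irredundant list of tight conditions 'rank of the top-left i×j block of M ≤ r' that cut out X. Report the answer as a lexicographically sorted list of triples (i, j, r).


Reconstructing r_w from the 19 given conditions:

  row 1: 1  1  1  1  1  1  1  1  1  1
  row 2: 1  1  2  2  2  2  2  2  2  2
  row 3: 1  1  2  2  2  3  3  3  3  3
  row 4: 1  1  2  3  3  4  4  4  4  4
  row 5: 1  1  2  3  3  4  4  5  5  5
  row 6: 1  1  2  3  4  5  5  6  6  6
  row 7: 1  1  2  3  4  5  5  6  7  7
  row 8: 1  1  2  3  4  5  5  6  7  8
  row 9: 1  1  2  3  4  5  6  7  8  9
  row 10: 1  2  3  4  5  6  7  8  9  10

hence w(1..10) = (1, 3, 6, 4, 8, 5, 9, 10, 7, 2).

ℓ(w)=14; the 5 essential cells (i,j,r):

[(3, 5, 2), (5, 5, 3), (5, 7, 4), (8, 7, 5), (9, 2, 1)]


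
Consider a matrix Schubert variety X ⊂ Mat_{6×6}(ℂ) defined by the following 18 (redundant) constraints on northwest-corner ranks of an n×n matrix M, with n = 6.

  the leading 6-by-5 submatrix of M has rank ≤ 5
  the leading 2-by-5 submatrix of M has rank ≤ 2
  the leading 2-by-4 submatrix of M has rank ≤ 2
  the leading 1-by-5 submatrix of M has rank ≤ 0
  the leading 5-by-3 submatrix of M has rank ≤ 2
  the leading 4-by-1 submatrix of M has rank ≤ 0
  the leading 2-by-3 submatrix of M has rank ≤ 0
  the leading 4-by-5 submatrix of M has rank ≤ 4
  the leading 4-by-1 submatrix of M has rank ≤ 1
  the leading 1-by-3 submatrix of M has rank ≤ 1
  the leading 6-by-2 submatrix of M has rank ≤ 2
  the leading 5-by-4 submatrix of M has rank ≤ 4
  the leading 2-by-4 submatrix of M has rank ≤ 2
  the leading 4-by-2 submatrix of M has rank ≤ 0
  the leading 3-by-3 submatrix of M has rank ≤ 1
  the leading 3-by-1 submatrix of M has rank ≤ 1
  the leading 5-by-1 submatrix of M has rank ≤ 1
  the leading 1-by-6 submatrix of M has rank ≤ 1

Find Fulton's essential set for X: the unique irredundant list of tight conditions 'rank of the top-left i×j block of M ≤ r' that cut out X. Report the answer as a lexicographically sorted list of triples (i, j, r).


The tightest implied rank at each (i,j), from the 18 conditions:

  R[1]: 0, 0, 0, 0, 0, 1
  R[2]: 0, 0, 0, 1, 1, 2
  R[3]: 0, 0, 1, 2, 2, 3
  R[4]: 0, 0, 1, 2, 3, 4
  R[5]: 1, 1, 2, 3, 4, 5
  R[6]: 1, 2, 3, 4, 5, 6

second differences of R give the permutation w = (6, 4, 3, 5, 1, 2).

Fulton essential set (3 of the 12 Rothe cells):

[(1, 5, 0), (2, 3, 0), (4, 2, 0)]


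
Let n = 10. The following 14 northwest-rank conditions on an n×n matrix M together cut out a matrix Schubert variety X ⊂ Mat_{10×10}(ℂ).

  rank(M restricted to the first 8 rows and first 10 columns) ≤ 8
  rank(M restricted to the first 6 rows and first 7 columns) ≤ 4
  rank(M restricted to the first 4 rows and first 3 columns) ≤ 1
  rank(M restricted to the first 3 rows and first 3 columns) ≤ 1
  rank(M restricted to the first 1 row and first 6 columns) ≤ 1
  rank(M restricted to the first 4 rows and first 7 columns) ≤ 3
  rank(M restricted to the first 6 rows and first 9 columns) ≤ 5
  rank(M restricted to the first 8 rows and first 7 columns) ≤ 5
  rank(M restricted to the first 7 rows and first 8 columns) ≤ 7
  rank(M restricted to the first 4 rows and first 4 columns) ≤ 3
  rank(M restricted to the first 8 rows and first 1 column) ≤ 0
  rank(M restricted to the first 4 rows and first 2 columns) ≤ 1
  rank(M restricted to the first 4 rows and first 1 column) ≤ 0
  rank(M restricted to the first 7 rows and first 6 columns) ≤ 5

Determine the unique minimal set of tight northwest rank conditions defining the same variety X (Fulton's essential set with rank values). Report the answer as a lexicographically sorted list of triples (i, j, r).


Recovering R(i,j) via the rank-extension bound from the 14 conditions:

  row 1: 0, 1, 1, 1, 1, 1, 1, 1, 1, 1
  row 2: 0, 1, 1, 2, 2, 2, 2, 2, 2, 2
  row 3: 0, 1, 1, 2, 3, 3, 3, 3, 3, 3
  row 4: 0, 1, 1, 2, 3, 3, 3, 4, 4, 4
  row 5: 0, 1, 2, 3, 4, 4, 4, 5, 5, 5
  row 6: 0, 1, 2, 3, 4, 4, 4, 5, 5, 6
  row 7: 0, 1, 2, 3, 4, 5, 5, 6, 6, 7
  row 8: 0, 1, 2, 3, 4, 5, 5, 6, 7, 8
  row 9: 1, 2, 3, 4, 5, 6, 6, 7, 8, 9
  row 10: 1, 2, 3, 4, 5, 6, 7, 8, 9, 10

second differences of R give the permutation w = (2, 4, 5, 8, 3, 10, 6, 9, 1, 7).

Fulton essential set (6 of the 17 Rothe cells):

[(4, 3, 1), (4, 7, 3), (6, 7, 4), (6, 9, 5), (8, 1, 0), (8, 7, 5)]


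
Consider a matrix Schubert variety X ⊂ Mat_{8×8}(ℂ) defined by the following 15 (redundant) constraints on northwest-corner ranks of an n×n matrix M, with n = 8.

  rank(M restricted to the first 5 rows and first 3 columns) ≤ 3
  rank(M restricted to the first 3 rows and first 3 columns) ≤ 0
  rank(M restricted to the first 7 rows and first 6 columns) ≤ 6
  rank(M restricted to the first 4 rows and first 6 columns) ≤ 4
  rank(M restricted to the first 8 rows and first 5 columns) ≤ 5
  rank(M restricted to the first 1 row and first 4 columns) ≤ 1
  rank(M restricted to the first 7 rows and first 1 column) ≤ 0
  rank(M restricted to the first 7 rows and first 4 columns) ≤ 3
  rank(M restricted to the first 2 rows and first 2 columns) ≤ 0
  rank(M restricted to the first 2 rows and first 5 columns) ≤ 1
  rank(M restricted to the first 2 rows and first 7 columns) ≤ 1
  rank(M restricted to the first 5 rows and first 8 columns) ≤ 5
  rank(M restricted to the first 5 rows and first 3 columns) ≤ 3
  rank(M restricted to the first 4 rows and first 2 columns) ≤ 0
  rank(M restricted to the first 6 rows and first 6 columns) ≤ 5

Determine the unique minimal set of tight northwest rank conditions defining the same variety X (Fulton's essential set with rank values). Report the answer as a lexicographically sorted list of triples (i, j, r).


Propagating the 15 rank bounds to every northwest block:

  R[1]: 0, 0, 0, 1, 1, 1, 1, 1
  R[2]: 0, 0, 0, 1, 1, 1, 1, 2
  R[3]: 0, 0, 0, 1, 2, 2, 2, 3
  R[4]: 0, 0, 1, 2, 3, 3, 3, 4
  R[5]: 0, 1, 2, 3, 4, 4, 4, 5
  R[6]: 0, 1, 2, 3, 4, 5, 5, 6
  R[7]: 0, 1, 2, 3, 4, 5, 6, 7
  R[8]: 1, 2, 3, 4, 5, 6, 7, 8

giving w = (4, 8, 5, 3, 2, 6, 7, 1) via Δ²R.

4 SE-corners of the 17-cell Rothe diagram give Ess(w):

[(2, 7, 1), (3, 3, 0), (4, 2, 0), (7, 1, 0)]


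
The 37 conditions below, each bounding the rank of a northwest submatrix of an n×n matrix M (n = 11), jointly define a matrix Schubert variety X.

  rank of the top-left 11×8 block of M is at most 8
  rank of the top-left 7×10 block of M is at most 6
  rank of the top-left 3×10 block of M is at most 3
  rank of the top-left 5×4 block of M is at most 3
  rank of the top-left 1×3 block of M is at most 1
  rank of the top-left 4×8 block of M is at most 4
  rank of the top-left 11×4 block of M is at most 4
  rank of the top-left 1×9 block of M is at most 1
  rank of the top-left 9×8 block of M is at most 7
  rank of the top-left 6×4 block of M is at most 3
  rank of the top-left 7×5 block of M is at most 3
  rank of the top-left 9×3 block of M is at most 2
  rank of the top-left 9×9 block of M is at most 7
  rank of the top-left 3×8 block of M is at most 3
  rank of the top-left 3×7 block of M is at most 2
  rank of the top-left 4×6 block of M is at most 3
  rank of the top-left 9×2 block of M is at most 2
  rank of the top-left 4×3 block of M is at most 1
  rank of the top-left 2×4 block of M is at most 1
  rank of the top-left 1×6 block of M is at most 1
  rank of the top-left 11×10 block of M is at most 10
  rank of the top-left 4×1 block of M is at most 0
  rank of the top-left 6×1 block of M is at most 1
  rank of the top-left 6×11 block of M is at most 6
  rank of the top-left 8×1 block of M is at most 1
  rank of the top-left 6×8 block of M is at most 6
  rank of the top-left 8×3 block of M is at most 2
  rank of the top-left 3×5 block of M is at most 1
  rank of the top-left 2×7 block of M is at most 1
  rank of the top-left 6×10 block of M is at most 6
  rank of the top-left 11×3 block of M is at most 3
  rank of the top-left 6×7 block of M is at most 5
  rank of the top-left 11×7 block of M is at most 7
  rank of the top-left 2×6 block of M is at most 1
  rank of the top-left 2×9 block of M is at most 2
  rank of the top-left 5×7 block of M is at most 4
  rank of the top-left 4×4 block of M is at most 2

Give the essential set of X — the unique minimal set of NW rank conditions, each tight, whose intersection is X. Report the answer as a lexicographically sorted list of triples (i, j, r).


The tightest implied rank at each (i,j), from the 37 conditions:

  0 | 1 | 1 | 1 | 1 | 1 | 1 | 1 | 1 | 1 | 1
  0 | 1 | 1 | 1 | 1 | 1 | 1 | 2 | 2 | 2 | 2
  0 | 1 | 1 | 1 | 1 | 2 | 2 | 3 | 3 | 3 | 3
  0 | 1 | 1 | 2 | 2 | 3 | 3 | 4 | 4 | 4 | 4
  1 | 2 | 2 | 3 | 3 | 4 | 4 | 5 | 5 | 5 | 5
  1 | 2 | 2 | 3 | 3 | 4 | 5 | 6 | 6 | 6 | 6
  1 | 2 | 2 | 3 | 3 | 4 | 5 | 6 | 6 | 6 | 7
  1 | 2 | 2 | 3 | 4 | 5 | 6 | 7 | 7 | 7 | 8
  1 | 2 | 2 | 3 | 4 | 5 | 6 | 7 | 7 | 8 | 9
  1 | 2 | 3 | 4 | 5 | 6 | 7 | 8 | 8 | 9 | 10
  1 | 2 | 3 | 4 | 5 | 6 | 7 | 8 | 9 | 10 | 11

so w = (2, 8, 6, 4, 1, 7, 11, 5, 10, 3, 9).

ℓ(w)=22; the 8 essential cells (i,j,r):

[(2, 7, 1), (3, 5, 1), (4, 1, 0), (4, 3, 1), (7, 5, 3), (7, 10, 6), (9, 3, 2), (9, 9, 7)]


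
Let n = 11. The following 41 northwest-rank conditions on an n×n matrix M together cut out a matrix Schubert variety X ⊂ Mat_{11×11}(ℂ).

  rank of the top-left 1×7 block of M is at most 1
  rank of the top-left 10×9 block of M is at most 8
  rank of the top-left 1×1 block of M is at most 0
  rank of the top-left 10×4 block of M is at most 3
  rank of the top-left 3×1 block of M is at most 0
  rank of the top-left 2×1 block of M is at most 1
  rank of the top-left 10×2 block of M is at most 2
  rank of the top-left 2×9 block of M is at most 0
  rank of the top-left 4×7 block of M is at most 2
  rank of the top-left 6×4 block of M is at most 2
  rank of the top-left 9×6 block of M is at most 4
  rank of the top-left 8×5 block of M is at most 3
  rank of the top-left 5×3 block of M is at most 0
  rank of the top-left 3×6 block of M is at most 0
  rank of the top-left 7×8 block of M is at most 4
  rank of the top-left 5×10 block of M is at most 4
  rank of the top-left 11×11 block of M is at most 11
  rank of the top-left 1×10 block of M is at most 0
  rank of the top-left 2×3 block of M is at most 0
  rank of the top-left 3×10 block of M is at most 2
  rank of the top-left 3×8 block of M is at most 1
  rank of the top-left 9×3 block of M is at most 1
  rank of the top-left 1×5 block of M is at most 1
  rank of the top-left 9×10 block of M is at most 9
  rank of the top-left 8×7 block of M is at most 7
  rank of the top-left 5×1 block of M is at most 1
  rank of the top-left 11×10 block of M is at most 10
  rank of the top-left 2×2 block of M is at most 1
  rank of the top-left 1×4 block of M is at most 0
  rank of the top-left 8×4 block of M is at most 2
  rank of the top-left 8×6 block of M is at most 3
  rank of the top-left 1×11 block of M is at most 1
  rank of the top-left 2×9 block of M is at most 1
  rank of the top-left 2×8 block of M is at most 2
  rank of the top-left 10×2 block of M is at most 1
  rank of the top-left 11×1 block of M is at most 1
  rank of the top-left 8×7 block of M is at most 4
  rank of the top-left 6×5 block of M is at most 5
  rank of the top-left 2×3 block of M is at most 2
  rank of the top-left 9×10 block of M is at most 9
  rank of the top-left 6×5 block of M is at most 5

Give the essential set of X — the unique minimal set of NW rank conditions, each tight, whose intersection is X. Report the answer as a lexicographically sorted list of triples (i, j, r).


Computing R[i][j] = min implied NW-rank bound (n=11, 41 conditions):

  row 1: 0 0 0 0 0 0 0 0 0 0 1
  row 2: 0 0 0 0 0 0 0 0 0 1 2
  row 3: 0 0 0 0 0 0 1 1 1 2 3
  row 4: 0 0 0 1 1 1 2 2 2 3 4
  row 5: 0 0 0 1 2 2 3 3 3 4 5
  row 6: 1 1 1 2 3 3 4 4 4 5 6
  row 7: 1 1 1 2 3 3 4 4 5 6 7
  row 8: 1 1 1 2 3 3 4 5 6 7 8
  row 9: 1 1 1 2 3 4 5 6 7 8 9
  row 10: 1 1 2 3 4 5 6 7 8 9 10
  row 11: 1 2 3 4 5 6 7 8 9 10 11

the unique w with this rank table is (11, 10, 7, 4, 5, 1, 9, 8, 6, 3, 2).

D(w) has 41 cells with 8 SE-corners; essential set:

[(1, 10, 0), (2, 9, 0), (3, 6, 0), (5, 3, 0), (7, 8, 4), (8, 6, 3), (9, 3, 1), (10, 2, 1)]


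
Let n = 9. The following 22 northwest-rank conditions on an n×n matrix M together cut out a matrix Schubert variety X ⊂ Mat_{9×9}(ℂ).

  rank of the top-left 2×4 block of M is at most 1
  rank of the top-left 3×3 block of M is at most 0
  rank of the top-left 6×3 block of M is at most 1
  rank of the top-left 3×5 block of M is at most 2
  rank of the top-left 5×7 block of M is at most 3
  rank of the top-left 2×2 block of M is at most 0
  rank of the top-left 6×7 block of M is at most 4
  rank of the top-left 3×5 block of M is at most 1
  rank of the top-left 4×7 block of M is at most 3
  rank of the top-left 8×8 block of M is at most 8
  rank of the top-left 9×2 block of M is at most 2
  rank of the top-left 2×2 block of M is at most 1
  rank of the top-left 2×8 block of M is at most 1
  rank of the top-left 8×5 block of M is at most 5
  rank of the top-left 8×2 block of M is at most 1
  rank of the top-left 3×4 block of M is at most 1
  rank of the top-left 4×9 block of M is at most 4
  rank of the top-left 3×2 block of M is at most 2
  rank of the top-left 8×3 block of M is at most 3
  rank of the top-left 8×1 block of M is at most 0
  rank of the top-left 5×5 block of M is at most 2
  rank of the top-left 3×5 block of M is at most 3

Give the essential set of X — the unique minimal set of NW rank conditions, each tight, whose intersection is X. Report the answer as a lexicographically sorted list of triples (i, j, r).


Rank table r_w(9×9) implied by the 22 constraints:

  R[1]: 0  0  0  1  1  1  1  1  1
  R[2]: 0  0  0  1  1  1  1  1  2
  R[3]: 0  0  0  1  1  2  2  2  3
  R[4]: 0  1  1  2  2  3  3  3  4
  R[5]: 0  1  1  2  2  3  3  4  5
  R[6]: 0  1  1  2  3  4  4  5  6
  R[7]: 0  1  2  3  4  5  5  6  7
  R[8]: 0  1  2  3  4  5  6  7  8
  R[9]: 1  2  3  4  5  6  7  8  9

reading off 1-entries of Δ²R: w = (4, 9, 6, 2, 8, 5, 3, 7, 1).

|D(w)|=23, |Ess(w)|=7:

[(2, 8, 1), (3, 3, 0), (3, 5, 1), (5, 5, 2), (5, 7, 3), (6, 3, 1), (8, 1, 0)]


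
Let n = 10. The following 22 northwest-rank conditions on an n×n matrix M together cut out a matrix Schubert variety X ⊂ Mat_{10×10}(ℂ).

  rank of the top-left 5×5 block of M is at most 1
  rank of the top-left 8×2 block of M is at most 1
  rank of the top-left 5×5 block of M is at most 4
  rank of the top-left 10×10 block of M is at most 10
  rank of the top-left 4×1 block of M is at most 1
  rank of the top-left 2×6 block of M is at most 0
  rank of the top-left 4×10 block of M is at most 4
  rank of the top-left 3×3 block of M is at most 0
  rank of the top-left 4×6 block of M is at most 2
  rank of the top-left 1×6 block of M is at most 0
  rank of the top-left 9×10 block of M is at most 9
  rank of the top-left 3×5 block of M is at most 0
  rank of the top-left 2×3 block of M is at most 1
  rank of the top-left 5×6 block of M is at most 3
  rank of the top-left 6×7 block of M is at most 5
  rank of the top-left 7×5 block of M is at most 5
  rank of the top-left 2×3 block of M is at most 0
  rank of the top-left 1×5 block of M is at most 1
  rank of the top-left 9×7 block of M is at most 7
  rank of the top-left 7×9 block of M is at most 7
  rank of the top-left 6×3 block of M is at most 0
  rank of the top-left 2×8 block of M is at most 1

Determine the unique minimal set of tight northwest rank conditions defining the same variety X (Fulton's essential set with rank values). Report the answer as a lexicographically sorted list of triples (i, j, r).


Propagating the 22 rank bounds to every northwest block:

  i=1: 0, 0, 0, 0, 0, 0, 1, 1, 1, 1
  i=2: 0, 0, 0, 0, 0, 0, 1, 1, 2, 2
  i=3: 0, 0, 0, 0, 0, 1, 2, 2, 3, 3
  i=4: 0, 0, 0, 1, 1, 2, 3, 3, 4, 4
  i=5: 0, 0, 0, 1, 1, 2, 3, 4, 5, 5
  i=6: 0, 0, 0, 1, 2, 3, 4, 5, 6, 6
  i=7: 1, 1, 1, 2, 3, 4, 5, 6, 7, 7
  i=8: 1, 1, 2, 3, 4, 5, 6, 7, 8, 8
  i=9: 1, 2, 3, 4, 5, 6, 7, 8, 9, 9
  i=10: 1, 2, 3, 4, 5, 6, 7, 8, 9, 10

second differences of R give the permutation w = (7, 9, 6, 4, 8, 5, 1, 3, 2, 10).

Rothe diagram D(w) (29 cells), 6 SE-corners (essential conditions):

[(2, 6, 0), (2, 8, 1), (3, 5, 0), (5, 5, 1), (6, 3, 0), (8, 2, 1)]


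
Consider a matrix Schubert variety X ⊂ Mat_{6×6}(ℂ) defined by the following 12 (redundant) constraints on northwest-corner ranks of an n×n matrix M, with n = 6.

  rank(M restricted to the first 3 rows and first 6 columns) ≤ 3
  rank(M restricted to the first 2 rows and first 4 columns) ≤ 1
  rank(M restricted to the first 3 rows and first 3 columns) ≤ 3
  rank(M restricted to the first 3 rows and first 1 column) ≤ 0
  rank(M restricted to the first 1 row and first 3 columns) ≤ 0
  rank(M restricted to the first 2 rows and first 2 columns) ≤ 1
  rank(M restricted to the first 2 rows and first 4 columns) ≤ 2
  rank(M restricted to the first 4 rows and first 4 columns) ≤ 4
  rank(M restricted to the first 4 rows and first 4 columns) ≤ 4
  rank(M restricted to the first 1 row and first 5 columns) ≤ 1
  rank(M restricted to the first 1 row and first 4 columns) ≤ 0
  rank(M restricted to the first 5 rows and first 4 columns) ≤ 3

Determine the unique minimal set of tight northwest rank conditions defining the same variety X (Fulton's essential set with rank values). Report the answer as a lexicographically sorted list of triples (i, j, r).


Propagating the 12 rank bounds to every northwest block:

  row 1: 0 | 0 | 0 | 0 | 1 | 1
  row 2: 0 | 1 | 1 | 1 | 2 | 2
  row 3: 0 | 1 | 2 | 2 | 3 | 3
  row 4: 1 | 2 | 3 | 3 | 4 | 4
  row 5: 1 | 2 | 3 | 3 | 4 | 5
  row 6: 1 | 2 | 3 | 4 | 5 | 6

reading off 1-entries of Δ²R: w = (5, 2, 3, 1, 6, 4).

Rothe diagram D(w) (7 cells), 3 SE-corners (essential conditions):

[(1, 4, 0), (3, 1, 0), (5, 4, 3)]


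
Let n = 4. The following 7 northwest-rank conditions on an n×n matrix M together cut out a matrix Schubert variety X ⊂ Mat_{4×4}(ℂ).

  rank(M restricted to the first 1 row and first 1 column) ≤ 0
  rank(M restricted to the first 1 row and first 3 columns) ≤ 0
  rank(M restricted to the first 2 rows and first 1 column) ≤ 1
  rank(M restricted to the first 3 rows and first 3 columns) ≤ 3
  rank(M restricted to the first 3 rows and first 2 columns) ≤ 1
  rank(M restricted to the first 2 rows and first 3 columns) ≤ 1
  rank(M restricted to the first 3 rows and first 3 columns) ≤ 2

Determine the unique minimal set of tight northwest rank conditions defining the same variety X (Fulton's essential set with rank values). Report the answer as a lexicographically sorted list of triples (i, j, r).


Rank table r_w(4×4) implied by the 7 constraints:

  R[1]: 0, 0, 0, 1
  R[2]: 1, 1, 1, 2
  R[3]: 1, 1, 2, 3
  R[4]: 1, 2, 3, 4

giving w = (4, 1, 3, 2) via Δ²R.

|D(w)|=4, |Ess(w)|=2:

[(1, 3, 0), (3, 2, 1)]


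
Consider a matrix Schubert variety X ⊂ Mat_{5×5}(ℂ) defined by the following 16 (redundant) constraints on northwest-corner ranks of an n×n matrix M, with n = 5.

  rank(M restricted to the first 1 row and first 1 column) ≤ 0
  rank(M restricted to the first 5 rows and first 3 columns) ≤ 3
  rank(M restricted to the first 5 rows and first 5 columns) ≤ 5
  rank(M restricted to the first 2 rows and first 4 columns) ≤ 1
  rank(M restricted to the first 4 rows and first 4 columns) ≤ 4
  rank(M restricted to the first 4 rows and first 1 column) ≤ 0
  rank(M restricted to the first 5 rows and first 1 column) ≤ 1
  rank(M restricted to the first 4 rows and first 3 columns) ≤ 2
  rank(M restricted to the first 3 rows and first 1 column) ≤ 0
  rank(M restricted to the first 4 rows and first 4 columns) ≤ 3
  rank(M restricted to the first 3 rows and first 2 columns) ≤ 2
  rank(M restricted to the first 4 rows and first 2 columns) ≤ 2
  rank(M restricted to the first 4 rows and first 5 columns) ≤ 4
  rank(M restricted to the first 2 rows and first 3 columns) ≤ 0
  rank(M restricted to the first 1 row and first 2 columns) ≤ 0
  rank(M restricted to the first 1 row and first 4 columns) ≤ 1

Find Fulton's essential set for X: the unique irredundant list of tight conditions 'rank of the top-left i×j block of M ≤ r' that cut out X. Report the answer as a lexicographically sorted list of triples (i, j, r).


Recovering R(i,j) via the rank-extension bound from the 16 conditions:

  R[1]: 0  0  0  1  1
  R[2]: 0  0  0  1  2
  R[3]: 0  1  1  2  3
  R[4]: 0  1  2  3  4
  R[5]: 1  2  3  4  5

giving w = (4, 5, 2, 3, 1) via Δ²R.

|D(w)|=8, |Ess(w)|=2:

[(2, 3, 0), (4, 1, 0)]


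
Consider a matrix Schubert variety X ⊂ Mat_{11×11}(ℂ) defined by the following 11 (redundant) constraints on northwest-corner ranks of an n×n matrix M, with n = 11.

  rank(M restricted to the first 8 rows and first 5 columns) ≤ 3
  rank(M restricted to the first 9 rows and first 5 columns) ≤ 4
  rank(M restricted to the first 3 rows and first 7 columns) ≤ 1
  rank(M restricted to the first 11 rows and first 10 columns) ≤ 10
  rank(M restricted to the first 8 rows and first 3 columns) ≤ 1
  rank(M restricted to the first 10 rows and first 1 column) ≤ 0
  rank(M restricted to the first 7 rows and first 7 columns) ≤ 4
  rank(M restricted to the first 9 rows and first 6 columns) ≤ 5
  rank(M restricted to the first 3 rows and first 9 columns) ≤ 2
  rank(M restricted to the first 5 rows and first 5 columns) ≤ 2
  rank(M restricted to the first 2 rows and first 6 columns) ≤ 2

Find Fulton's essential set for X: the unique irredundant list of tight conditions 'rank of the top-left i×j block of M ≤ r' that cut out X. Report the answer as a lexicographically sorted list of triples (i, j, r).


Rank table r_w(11×11) implied by the 11 constraints:

  row 1: 0, 1, 1, 1, 1, 1, 1, 1, 1, 1, 1
  row 2: 0, 1, 1, 1, 1, 1, 1, 2, 2, 2, 2
  row 3: 0, 1, 1, 1, 1, 1, 1, 2, 2, 3, 3
  row 4: 0, 1, 1, 2, 2, 2, 2, 3, 3, 4, 4
  row 5: 0, 1, 1, 2, 2, 3, 3, 4, 4, 5, 5
  row 6: 0, 1, 1, 2, 3, 4, 4, 5, 5, 6, 6
  row 7: 0, 1, 1, 2, 3, 4, 4, 5, 6, 7, 7
  row 8: 0, 1, 1, 2, 3, 4, 5, 6, 7, 8, 8
  row 9: 0, 1, 2, 3, 4, 5, 6, 7, 8, 9, 9
  row 10: 0, 1, 2, 3, 4, 5, 6, 7, 8, 9, 10
  row 11: 1, 2, 3, 4, 5, 6, 7, 8, 9, 10, 11

so w = (2, 8, 10, 4, 6, 5, 9, 7, 3, 11, 1).

ℓ(w)=28; the 6 essential cells (i,j,r):

[(3, 7, 1), (3, 9, 2), (5, 5, 2), (7, 7, 4), (8, 3, 1), (10, 1, 0)]


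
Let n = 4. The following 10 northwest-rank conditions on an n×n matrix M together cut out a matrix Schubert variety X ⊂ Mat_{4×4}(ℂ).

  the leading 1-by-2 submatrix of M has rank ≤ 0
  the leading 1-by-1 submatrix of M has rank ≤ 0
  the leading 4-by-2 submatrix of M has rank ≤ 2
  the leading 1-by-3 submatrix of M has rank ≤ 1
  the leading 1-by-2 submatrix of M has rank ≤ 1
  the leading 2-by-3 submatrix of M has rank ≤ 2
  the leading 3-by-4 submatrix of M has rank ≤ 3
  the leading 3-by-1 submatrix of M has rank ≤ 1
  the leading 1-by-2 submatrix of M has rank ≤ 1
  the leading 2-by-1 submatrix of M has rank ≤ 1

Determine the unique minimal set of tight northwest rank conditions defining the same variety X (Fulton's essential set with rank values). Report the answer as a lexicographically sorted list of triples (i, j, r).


Rank table r_w(4×4) implied by the 10 constraints:

  i=1: 0  0  1  1
  i=2: 1  1  2  2
  i=3: 1  2  3  3
  i=4: 1  2  3  4

hence w(1..4) = (3, 1, 2, 4).

ℓ(w)=2; the 1 essential cell (i,j,r):

[(1, 2, 0)]


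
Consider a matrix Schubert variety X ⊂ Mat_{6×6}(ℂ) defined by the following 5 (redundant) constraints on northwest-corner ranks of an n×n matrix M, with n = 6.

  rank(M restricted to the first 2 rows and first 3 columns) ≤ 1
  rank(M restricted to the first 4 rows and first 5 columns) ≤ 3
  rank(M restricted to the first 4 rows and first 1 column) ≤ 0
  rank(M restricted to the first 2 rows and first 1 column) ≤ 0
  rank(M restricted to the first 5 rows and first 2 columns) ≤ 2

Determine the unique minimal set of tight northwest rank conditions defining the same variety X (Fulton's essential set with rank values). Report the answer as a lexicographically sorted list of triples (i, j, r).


Computing R[i][j] = min implied NW-rank bound (n=6, 5 conditions):

  0 | 1 | 1 | 1 | 1 | 1
  0 | 1 | 1 | 2 | 2 | 2
  0 | 1 | 2 | 3 | 3 | 3
  0 | 1 | 2 | 3 | 3 | 4
  1 | 2 | 3 | 4 | 4 | 5
  1 | 2 | 3 | 4 | 5 | 6

giving w = (2, 4, 3, 6, 1, 5) via Δ²R.

3 SE-corners of the 6-cell Rothe diagram give Ess(w):

[(2, 3, 1), (4, 1, 0), (4, 5, 3)]


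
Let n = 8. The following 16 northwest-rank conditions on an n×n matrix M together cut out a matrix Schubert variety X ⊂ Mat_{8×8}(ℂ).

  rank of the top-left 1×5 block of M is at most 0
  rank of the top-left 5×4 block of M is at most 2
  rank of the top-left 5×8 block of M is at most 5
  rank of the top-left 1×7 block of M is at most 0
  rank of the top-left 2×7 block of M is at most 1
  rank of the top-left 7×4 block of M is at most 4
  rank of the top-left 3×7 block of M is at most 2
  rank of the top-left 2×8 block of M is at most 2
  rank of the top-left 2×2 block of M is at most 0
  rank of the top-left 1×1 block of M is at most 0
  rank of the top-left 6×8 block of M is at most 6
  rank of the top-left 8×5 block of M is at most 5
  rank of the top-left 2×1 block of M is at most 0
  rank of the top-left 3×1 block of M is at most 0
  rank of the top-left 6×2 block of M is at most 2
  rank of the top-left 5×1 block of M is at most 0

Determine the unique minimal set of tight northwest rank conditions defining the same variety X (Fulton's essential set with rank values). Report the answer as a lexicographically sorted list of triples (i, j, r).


The tightest implied rank at each (i,j), from the 16 conditions:

  i=1: 0  0  0  0  0  0  0  1
  i=2: 0  0  1  1  1  1  1  2
  i=3: 0  1  2  2  2  2  2  3
  i=4: 0  1  2  2  3  3  3  4
  i=5: 0  1  2  2  3  4  4  5
  i=6: 1  2  3  3  4  5  5  6
  i=7: 1  2  3  4  5  6  6  7
  i=8: 1  2  3  4  5  6  7  8

so w = (8, 3, 2, 5, 6, 1, 4, 7).

Fulton essential set (4 of the 14 Rothe cells):

[(1, 7, 0), (2, 2, 0), (5, 1, 0), (5, 4, 2)]


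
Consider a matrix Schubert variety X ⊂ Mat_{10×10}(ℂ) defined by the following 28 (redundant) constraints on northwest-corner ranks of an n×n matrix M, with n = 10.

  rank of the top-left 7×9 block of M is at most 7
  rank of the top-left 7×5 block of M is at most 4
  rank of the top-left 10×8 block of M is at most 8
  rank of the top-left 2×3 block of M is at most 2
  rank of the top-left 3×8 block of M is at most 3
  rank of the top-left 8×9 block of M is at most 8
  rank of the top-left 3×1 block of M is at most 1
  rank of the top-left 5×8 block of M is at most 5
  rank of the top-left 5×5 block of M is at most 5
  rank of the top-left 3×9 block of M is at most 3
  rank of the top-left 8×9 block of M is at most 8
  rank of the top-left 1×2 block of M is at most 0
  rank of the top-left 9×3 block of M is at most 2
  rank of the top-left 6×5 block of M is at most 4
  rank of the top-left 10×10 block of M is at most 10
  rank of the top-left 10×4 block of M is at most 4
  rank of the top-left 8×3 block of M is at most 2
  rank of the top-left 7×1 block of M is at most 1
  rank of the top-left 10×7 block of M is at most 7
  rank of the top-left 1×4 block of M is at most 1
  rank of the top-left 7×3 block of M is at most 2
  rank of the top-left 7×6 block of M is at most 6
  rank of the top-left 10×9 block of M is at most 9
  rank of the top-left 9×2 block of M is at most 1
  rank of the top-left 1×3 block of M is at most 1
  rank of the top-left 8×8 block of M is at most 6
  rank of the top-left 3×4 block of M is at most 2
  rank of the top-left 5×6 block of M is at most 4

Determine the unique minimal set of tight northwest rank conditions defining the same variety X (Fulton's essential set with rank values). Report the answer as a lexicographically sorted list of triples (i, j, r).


The tightest implied rank at each (i,j), from the 28 conditions:

  i=1: 0, 0, 1, 1, 1, 1, 1, 1, 1, 1
  i=2: 1, 1, 2, 2, 2, 2, 2, 2, 2, 2
  i=3: 1, 1, 2, 2, 3, 3, 3, 3, 3, 3
  i=4: 1, 1, 2, 3, 4, 4, 4, 4, 4, 4
  i=5: 1, 1, 2, 3, 4, 4, 5, 5, 5, 5
  i=6: 1, 1, 2, 3, 4, 5, 6, 6, 6, 6
  i=7: 1, 1, 2, 3, 4, 5, 6, 6, 7, 7
  i=8: 1, 1, 2, 3, 4, 5, 6, 6, 7, 8
  i=9: 1, 1, 2, 3, 4, 5, 6, 7, 8, 9
  i=10: 1, 2, 3, 4, 5, 6, 7, 8, 9, 10

reading off 1-entries of Δ²R: w = (3, 1, 5, 4, 7, 6, 9, 10, 8, 2).

|D(w)|=13, |Ess(w)|=5:

[(1, 2, 0), (3, 4, 2), (5, 6, 4), (8, 8, 6), (9, 2, 1)]


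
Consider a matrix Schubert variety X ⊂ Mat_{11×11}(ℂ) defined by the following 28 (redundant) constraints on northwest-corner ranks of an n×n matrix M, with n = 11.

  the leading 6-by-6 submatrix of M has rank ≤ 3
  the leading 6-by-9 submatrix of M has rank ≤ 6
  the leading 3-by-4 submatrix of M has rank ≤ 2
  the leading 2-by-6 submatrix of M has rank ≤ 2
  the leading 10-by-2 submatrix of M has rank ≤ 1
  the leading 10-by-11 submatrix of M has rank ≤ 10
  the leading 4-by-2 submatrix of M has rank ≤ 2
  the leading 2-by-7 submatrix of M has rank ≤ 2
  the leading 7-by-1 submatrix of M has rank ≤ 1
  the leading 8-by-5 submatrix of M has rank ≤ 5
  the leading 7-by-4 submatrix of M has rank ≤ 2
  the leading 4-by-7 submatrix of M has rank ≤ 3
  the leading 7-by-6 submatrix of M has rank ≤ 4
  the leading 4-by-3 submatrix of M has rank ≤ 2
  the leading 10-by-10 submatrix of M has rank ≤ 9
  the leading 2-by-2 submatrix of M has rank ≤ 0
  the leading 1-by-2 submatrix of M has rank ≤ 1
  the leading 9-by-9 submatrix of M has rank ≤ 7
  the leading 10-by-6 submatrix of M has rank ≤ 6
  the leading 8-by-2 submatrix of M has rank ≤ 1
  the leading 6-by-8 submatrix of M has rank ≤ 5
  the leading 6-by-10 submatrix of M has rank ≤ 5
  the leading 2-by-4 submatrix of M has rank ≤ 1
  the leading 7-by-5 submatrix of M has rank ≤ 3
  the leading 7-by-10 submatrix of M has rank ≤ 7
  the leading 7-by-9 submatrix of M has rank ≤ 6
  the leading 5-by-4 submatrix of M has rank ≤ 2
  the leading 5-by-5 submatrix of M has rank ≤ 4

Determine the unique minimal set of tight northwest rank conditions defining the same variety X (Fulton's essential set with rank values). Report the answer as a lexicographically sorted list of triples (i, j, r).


Rank table r_w(11×11) implied by the 28 constraints:

  i=1: 0 | 0 | 1 | 1 | 1 | 1 | 1 | 1 | 1 | 1 | 1
  i=2: 0 | 0 | 1 | 1 | 2 | 2 | 2 | 2 | 2 | 2 | 2
  i=3: 1 | 1 | 2 | 2 | 3 | 3 | 3 | 3 | 3 | 3 | 3
  i=4: 1 | 1 | 2 | 2 | 3 | 3 | 3 | 4 | 4 | 4 | 4
  i=5: 1 | 1 | 2 | 2 | 3 | 3 | 4 | 5 | 5 | 5 | 5
  i=6: 1 | 1 | 2 | 2 | 3 | 3 | 4 | 5 | 5 | 5 | 6
  i=7: 1 | 1 | 2 | 2 | 3 | 4 | 5 | 6 | 6 | 6 | 7
  i=8: 1 | 1 | 2 | 3 | 4 | 5 | 6 | 7 | 7 | 7 | 8
  i=9: 1 | 1 | 2 | 3 | 4 | 5 | 6 | 7 | 7 | 8 | 9
  i=10: 1 | 1 | 2 | 3 | 4 | 5 | 6 | 7 | 8 | 9 | 10
  i=11: 1 | 2 | 3 | 4 | 5 | 6 | 7 | 8 | 9 | 10 | 11

second differences of R give the permutation w = (3, 5, 1, 8, 7, 11, 6, 4, 10, 9, 2).

ℓ(w)=23; the 8 essential cells (i,j,r):

[(2, 2, 0), (2, 4, 1), (4, 7, 3), (6, 6, 3), (6, 10, 5), (7, 4, 2), (9, 9, 7), (10, 2, 1)]
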